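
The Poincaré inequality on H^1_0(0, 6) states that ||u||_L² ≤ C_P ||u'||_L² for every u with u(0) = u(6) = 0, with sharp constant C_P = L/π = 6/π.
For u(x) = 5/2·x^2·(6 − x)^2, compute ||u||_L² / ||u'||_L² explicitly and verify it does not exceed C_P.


||u||_L² / ||u'||_L² = sqrt(3) < C_P = 6/π.

u(x) = 5/2·x^2·(6 − x)^2, so u'(x) = 10*x*(x - 6)*(x - 3).
u(x) = 5/2·x^2·(6 − x)^2 vanishes at x = 0 and x = 6, so u ∈ H^1_0(0, 6). Differentiate via the product rule and integrate the resulting polynomials term by term.
  ∫_0^6 u² dx = ∫_0^6 (25*x^8/4 - 150*x^7 + 1350*x^6 - 5400*x^5 + 8100*x^4) dx. Term by term:
    ∫_0^6 25*x^8/4 dx = 6998400;  ∫_0^6 -150*x^7 dx = -31492800;  ∫_0^6 1350*x^6 dx = 377913600/7;
    ∫_0^6 -5400*x^5 dx = -41990400;  ∫_0^6 8100*x^4 dx = 12597120.
  Sum: 6998400 − 31492800 + 377913600/7 − 41990400 + 12597120 = 699840/7.
  ∫_0^6 (u')² dx = ∫_0^6 (100*x^6 - 1800*x^5 + 11700*x^4 - 32400*x^3 + 32400*x^2) dx. Term by term:
    ∫_0^6 100*x^6 dx = 27993600/7;  ∫_0^6 -1800*x^5 dx = -13996800;  ∫_0^6 11700*x^4 dx = 18195840;
    ∫_0^6 -32400*x^3 dx = -10497600;  ∫_0^6 32400*x^2 dx = 2332800.
  Sum: 27993600/7 − 13996800 + 18195840 − 10497600 + 2332800 = 233280/7.
∫_0^6 u² dx = 699840/7, so ||u||_L² = 216*sqrt(105)/7.
∫_0^6 (u')² dx = 233280/7, so ||u'||_L² = 216*sqrt(35)/7.
Ratio ||u||_L² / ||u'||_L² = sqrt(3).
Sharp Poincaré constant on H^1_0(0, 6) is C_P = L/π = 6/π, achieved by sin(π/6·x).
A polynomial bump cannot attain the sharp Poincaré constant (only the first sine eigenfunction does), so the ratio is strictly less than C_P, consistent with ||u||_L² ≤ C_P ||u'||_L².


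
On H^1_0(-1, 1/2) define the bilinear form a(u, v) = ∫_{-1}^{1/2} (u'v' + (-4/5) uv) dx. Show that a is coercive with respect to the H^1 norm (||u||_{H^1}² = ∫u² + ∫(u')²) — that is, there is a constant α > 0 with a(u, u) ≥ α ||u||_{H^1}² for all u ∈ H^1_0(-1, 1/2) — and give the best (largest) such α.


α = 4*(-9 + 5*π^2)/(5*(9 + 4*π^2))

Coercivity of a(·,·) on H^1_0(-1, 1/2) means a(u, u) ≥ α ||u||_{H^1}² for every u ∈ H^1_0.
The interval has length L = 3/2, and Poincaré/coercivity depend only on L. Here a(u, u) = ∫(u')² + (-4/5)·∫u².
Here c = -4/5 < 0 with |c| < (π/L)² = 4*π^2/9, so coercivity still holds. The condition a(u,u) ≥ α||u||_{H^1}² reads (1−α)∫(u')² ≥ (α−c)∫u². Any admissible α is ≤ 1 (rapidly oscillating u have ∫u²/∫(u')² → 0), and α = 1 would force 0 ≥ (1−c)∫u², impossible since c < 1; so 1−α > 0. By the sharp Poincaré inequality on H^1_0 of an interval of length L, ∫(u')² ≥ (π/L)²∫u² with equality for the first sine mode sin(π(x−x₀)/L) (x₀ the left endpoint), so the inequality holds for all u iff (1−α)(π/L)² ≥ α − c, i.e. α ≤ ((π/L)² + c)/((π/L)² + 1) = (1 + c(L/π)²)/(1 + (L/π)²). (Direct route, valid since c ≤ 0: Poincaré gives c∫u² ≥ c(L/π)²∫(u')², so a(u,u) ≥ (1 + c(L/π)²)∫(u')², while ||u||_{H^1}² ≤ (1 + (L/π)²)∫(u')²; dividing yields the same α.) With (π/L)² = 4*π^2/9 and c = -4/5, the largest admissible constant is α = ((π/L)² + c)/((π/L)² + 1).
Simplifying, α = 4*(-9 + 5*π^2)/(5*(9 + 4*π^2)).


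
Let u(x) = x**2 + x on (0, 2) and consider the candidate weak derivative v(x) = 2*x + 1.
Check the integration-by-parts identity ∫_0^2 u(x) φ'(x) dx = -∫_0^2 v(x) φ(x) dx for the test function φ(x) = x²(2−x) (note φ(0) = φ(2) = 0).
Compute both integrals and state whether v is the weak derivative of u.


LHS = -68/15, RHS = -68/15. Yes, v = u' weakly.

u(x) = x**2 + x, classical derivative u'(x) = 2*x + 1.
φ(x) = x²(2−x), so φ'(x) = x*(4 - 3*x).
Note φ(0) = φ(2) = 0, so the boundary term u·φ vanishes.
LHS = ∫_0^2 u(x) φ'(x) dx = ∫_0^2 (-3*x^4 + x^3 + 4*x^2) dx. Term by term:
  ∫_0^2 -3*x^4 dx = -96/5;  ∫_0^2 x^3 dx = 4;  ∫_0^2 4*x^2 dx = 32/3.
Sum: -96/5 + 4 + 32/3 = -68/15.
So LHS = -68/15.
∫_0^2 v(x) φ(x) dx = ∫_0^2 (-2*x^4 + 3*x^3 + 2*x^2) dx. Term by term:
  ∫_0^2 -2*x^4 dx = -64/5;  ∫_0^2 3*x^3 dx = 12;  ∫_0^2 2*x^2 dx = 16/3.
Sum: -64/5 + 12 + 16/3 = 68/15.
So RHS = -∫_0^2 v(x) φ(x) dx = -68/15.
LHS = RHS, so the identity holds for this test φ.
Moreover u is smooth here and v(x) = u'(x) = 2*x + 1 pointwise, so the identity holds for every test function. Hence v is the weak derivative of u.


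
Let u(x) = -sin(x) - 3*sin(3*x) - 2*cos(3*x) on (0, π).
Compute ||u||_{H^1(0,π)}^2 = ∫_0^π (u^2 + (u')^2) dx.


||u||_{H^1(0,π)}^2 = 66*π

u'(x) = 6*sin(3*x) - cos(x) - 9*cos(3*x).
Expand u² and (u')² and integrate term by term on (0, π), using: for integers n ≥ 1, ∫_0^π sin²(nx) dx = ∫_0^π cos²(nx) dx = π/2; for n ≠ n', ∫_0^π sin(nx)sin(n'x) dx = ∫_0^π cos(nx)cos(n'x) dx = 0; and by product-to-sum, ∫_0^π sin(nx)cos(n'x) dx = ½∫_0^π [sin((n+n')x) + sin((n−n')x)] dx, which is 0 when n+n' is even and 2n/(n²−n'²) when n+n' is odd (it need not vanish on (0, π)).
  u² squared terms: (-1)²·∫sin(x)² dx = 1·π/2 = π/2;  (-3)²·∫sin(3x)² dx = 9·π/2 = 9*π/2;  (-2)²·∫cos(3x)² dx = 4·π/2 = 2*π.
  u² cross terms: 2·(-1)·(-3)·∫sin(x)·sin(3x) dx = 6·(0) = 0;  2·(-1)·(-2)·∫sin(x)·cos(3x) dx = 4·(0) = 0;  2·(-3)·(-2)·∫sin(3x)·cos(3x) dx = 12·(0) = 0.
  So ∫_0^π u² dx = π/2 + 9*π/2 + 2*π + 0 + 0 + 0 = 7*π.
  (u')² squared terms: (-1)²·∫cos(x)² dx = 1·π/2 = π/2;  (-9)²·∫cos(3x)² dx = 81·π/2 = 81*π/2;  (6)²·∫sin(3x)² dx = 36·π/2 = 18*π.
  (u')² cross terms: 2·(-1)·(-9)·∫cos(x)·cos(3x) dx = 18·(0) = 0;  2·(-1)·(6)·∫cos(x)·sin(3x) dx = -12·(0) = 0;  2·(-9)·(6)·∫cos(3x)·sin(3x) dx = -108·(0) = 0.
  So ∫_0^π (u')² dx = π/2 + 81*π/2 + 18*π + 0 + 0 + 0 = 59*π.
||u||_{H^1}^2 = (7*π) + (59*π) = 66*π.


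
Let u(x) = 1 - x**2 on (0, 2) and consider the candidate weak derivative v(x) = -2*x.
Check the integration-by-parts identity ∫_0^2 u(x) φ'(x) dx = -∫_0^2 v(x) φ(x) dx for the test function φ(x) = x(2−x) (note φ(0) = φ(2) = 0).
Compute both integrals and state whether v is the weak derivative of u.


LHS = 8/3, RHS = 8/3. Yes, v = u' weakly.

u(x) = 1 - x**2, classical derivative u'(x) = -2*x.
φ(x) = x(2−x), so φ'(x) = 2 - 2*x.
Note φ(0) = φ(2) = 0, so the boundary term u·φ vanishes.
LHS = ∫_0^2 u(x) φ'(x) dx = ∫_0^2 (2*x^3 - 2*x^2 - 2*x + 2) dx. Term by term:
  ∫_0^2 2*x^3 dx = 8;  ∫_0^2 -2*x^2 dx = -16/3;  ∫_0^2 -2*x dx = -4;
  ∫_0^2 2 dx = 4.
Sum: 8 − 16/3 − 4 + 4 = 8/3.
So LHS = 8/3.
∫_0^2 v(x) φ(x) dx = ∫_0^2 (2*x^3 - 4*x^2) dx. Term by term:
  ∫_0^2 2*x^3 dx = 8;  ∫_0^2 -4*x^2 dx = -32/3.
Sum: 8 − 32/3 = -8/3.
So RHS = -∫_0^2 v(x) φ(x) dx = 8/3.
LHS = RHS, so the identity holds for this test φ.
Moreover u is smooth here and v(x) = u'(x) = -2*x pointwise, so the identity holds for every test function. Hence v is the weak derivative of u.


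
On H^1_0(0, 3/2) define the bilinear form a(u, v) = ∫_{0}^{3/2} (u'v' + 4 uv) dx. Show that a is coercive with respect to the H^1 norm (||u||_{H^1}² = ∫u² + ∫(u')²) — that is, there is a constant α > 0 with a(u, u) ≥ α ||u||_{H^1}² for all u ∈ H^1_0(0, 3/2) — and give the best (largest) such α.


α = 1

Coercivity of a(·,·) on H^1_0(0, 3/2) means a(u, u) ≥ α ||u||_{H^1}² for every u ∈ H^1_0.
The interval has length L = 3/2, and Poincaré/coercivity depend only on L. Here a(u, u) = ∫(u')² + (4)·∫u².
Here c = 4 ≥ 1, so a(u,u) = ∫(u')² + c∫u² ≥ ∫(u')² + ∫u² = ||u||_{H^1}², i.e. α = 1 works. No larger α is possible: a(u,u) ≥ α||u||_{H^1}² means (1−α)∫(u')² ≥ (α−c)∫u², and for the modes u_n = sin(nπ(x−x₀)/L) (x₀ the left endpoint) one has ∫u_n²/∫(u_n')² = (L/(nπ))² → 0, so a(u_n,u_n)/||u_n||_{H^1}² → 1. Hence the optimal constant is α = 1.
Therefore α = 1.


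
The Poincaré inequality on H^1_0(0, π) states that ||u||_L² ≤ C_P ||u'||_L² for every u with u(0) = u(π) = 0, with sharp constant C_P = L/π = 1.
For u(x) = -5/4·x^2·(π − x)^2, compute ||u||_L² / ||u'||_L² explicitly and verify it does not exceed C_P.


||u||_L² / ||u'||_L² = sqrt(3)*π/6 < C_P = 1.

u(x) = -5/4·x^2·(π − x)^2, so u'(x) = 5*x*(x*(π - x) - (x - π)^2)/2.
u(x) = -5/4·x^2·(π − x)^2 vanishes at x = 0 and x = π, so u ∈ H^1_0(0, π). Differentiate via the product rule and integrate the resulting polynomials term by term.
  ∫_0^π u² dx = ∫_0^π (25*x^8/16 - 25*π*x^7/4 + 75*π^2*x^6/8 - 25*π^3*x^5/4 + 25*π^4*x^4/16) dx. Term by term:
    ∫_0^π 25*x^8/16 dx = 25*π^9/144;  ∫_0^π -25*π*x^7/4 dx = -25*π^9/32;  ∫_0^π 75*π^2*x^6/8 dx = 75*π^9/56;
    ∫_0^π -25*π^3*x^5/4 dx = -25*π^9/24;  ∫_0^π 25*π^4*x^4/16 dx = 5*π^9/16.
  Sum: 25*π^9/144 − 25*π^9/32 + 75*π^9/56 − 25*π^9/24 + 5*π^9/16 = 5*π^9/2016.
  ∫_0^π (u')² dx = ∫_0^π (25*x^6 - 75*π*x^5 + 325*π^2*x^4/4 - 75*π^3*x^3/2 + 25*π^4*x^2/4) dx. Term by term:
    ∫_0^π 25*x^6 dx = 25*π^7/7;  ∫_0^π -75*π*x^5 dx = -25*π^7/2;  ∫_0^π 325*π^2*x^4/4 dx = 65*π^7/4;
    ∫_0^π -75*π^3*x^3/2 dx = -75*π^7/8;  ∫_0^π 25*π^4*x^2/4 dx = 25*π^7/12.
  Sum: 25*π^7/7 − 25*π^7/2 + 65*π^7/4 − 75*π^7/8 + 25*π^7/12 = 5*π^7/168.
∫_0^π u² dx = 5*π^9/2016, so ||u||_L² = sqrt(70)*π^(9/2)/168.
∫_0^π (u')² dx = 5*π^7/168, so ||u'||_L² = sqrt(210)*π^(7/2)/84.
Ratio ||u||_L² / ||u'||_L² = sqrt(3)*π/6.
Sharp Poincaré constant on H^1_0(0, π) is C_P = L/π = 1, achieved by sin(x).
A polynomial bump cannot attain the sharp Poincaré constant (only the first sine eigenfunction does), so the ratio is strictly less than C_P, consistent with ||u||_L² ≤ C_P ||u'||_L².


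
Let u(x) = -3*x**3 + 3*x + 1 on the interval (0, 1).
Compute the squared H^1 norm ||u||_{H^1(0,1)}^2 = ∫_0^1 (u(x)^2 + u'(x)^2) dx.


||u||_{H^1}^2 = 727/70

The H^1 norm (squared) on an interval (0, L) is
  ||u||_{H^1}^2 = ∫_0^L u(x)^2 dx + ∫_0^L u'(x)^2 dx.
Compute u'(x) = 3 - 9*x**2.
Then u(x)^2 = 9*x**6 - 18*x**4 - 6*x**3 + 9*x**2 + 6*x + 1 and u'(x)^2 = 81*x**4 - 54*x**2 + 9.
Integrate each monomial from 0 to 1 using ∫_0^1 c·x^n dx = c·1^(n+1)/(n+1):
  ∫_0^1 u(x)^2 dx = ∫_0^1 (9*x^6 - 18*x^4 - 6*x^3 + 9*x^2 + 6*x + 1) dx. Term by term:
    ∫_0^1 9*x^6 dx = 9/7;  ∫_0^1 -18*x^4 dx = -18/5;  ∫_0^1 -6*x^3 dx = -3/2;
    ∫_0^1 9*x^2 dx = 3;  ∫_0^1 6*x dx = 3;  ∫_0^1 1 dx = 1.
  Sum: 9/7 − 18/5 − 3/2 + 3 + 3 + 1 = 223/70.
  ∫_0^1 u'(x)^2 dx = ∫_0^1 (81*x^4 - 54*x^2 + 9) dx. Term by term:
    ∫_0^1 81*x^4 dx = 81/5;  ∫_0^1 -54*x^2 dx = -18;  ∫_0^1 9 dx = 9.
  Sum: 81/5 − 18 + 9 = 36/5.
Adding: ||u||_{H^1}^2 = 223/70 + 36/5 = 727/70.


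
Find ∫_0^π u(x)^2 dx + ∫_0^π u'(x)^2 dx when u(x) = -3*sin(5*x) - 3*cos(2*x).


||u||_{H^1(0,π)}^2 = 300/7 + 279*π/2

u'(x) = 6*sin(2*x) - 15*cos(5*x).
Expand u² and (u')² and integrate term by term on (0, π), using: for integers n ≥ 1, ∫_0^π sin²(nx) dx = ∫_0^π cos²(nx) dx = π/2; for n ≠ n', ∫_0^π sin(nx)sin(n'x) dx = ∫_0^π cos(nx)cos(n'x) dx = 0; and by product-to-sum, ∫_0^π sin(nx)cos(n'x) dx = ½∫_0^π [sin((n+n')x) + sin((n−n')x)] dx, which is 0 when n+n' is even and 2n/(n²−n'²) when n+n' is odd (it need not vanish on (0, π)).
  u² squared terms: (-3)²·∫cos(2x)² dx = 9·π/2 = 9*π/2;  (-3)²·∫sin(5x)² dx = 9·π/2 = 9*π/2.
  u² cross terms: 2·(-3)·(-3)·∫cos(2x)·sin(5x) dx = 18·(10/21) = 60/7.
  So ∫_0^π u² dx = 9*π/2 + 9*π/2 + 60/7 = 60/7 + 9*π.
  (u')² squared terms: (-15)²·∫cos(5x)² dx = 225·π/2 = 225*π/2;  (6)²·∫sin(2x)² dx = 36·π/2 = 18*π.
  (u')² cross terms: 2·(-15)·(6)·∫cos(5x)·sin(2x) dx = -180·(-4/21) = 240/7.
  So ∫_0^π (u')² dx = 225*π/2 + 18*π + 240/7 = 240/7 + 261*π/2.
||u||_{H^1}^2 = (60/7 + 9*π) + (240/7 + 261*π/2) = 300/7 + 279*π/2.


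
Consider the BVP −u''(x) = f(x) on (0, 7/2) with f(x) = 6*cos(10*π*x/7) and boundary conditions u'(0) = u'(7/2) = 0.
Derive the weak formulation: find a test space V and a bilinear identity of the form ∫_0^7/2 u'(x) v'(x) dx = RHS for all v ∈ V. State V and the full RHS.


V = H^1(0, 7/2) (no boundary constraint on v; u is determined up to an additive constant); weak form: ∫_0^7/2 u'v' dx = ∫_0^7/2 (6*cos(10*π*x/7)) v dx for all v ∈ V.

Multiply both sides by a test function v and integrate from 0 to 7/2:
  ∫_0^7/2 −u''(x) v(x) dx = ∫_0^7/2 f(x) v(x) dx.
Integrate the LHS by parts once:
  ∫_0^7/2 −u'' v dx = −[u'(x) v(x)]_0^7/2 + ∫_0^7/2 u'(x) v'(x) dx.
Thus ∫_0^7/2 u'(x) v'(x) dx = ∫_0^7/2 f(x) v(x) dx + [u'(x) v(x)]_0^7/2.
Choose V so that boundary terms are either known or forced to vanish.
u has homogeneous Neumann: u'(0) = u'(7/2) = 0. So [u' v]_0^7/2 = 0·v(7/2) − 0·v(0) = 0 for any v; take V = H^1(0, 7/2).
Weak formulation: find u (satisfying any essential BC) such that ∫_0^7/2 u'(x) v'(x) dx = ∫_0^7/2 f v dx for all v ∈ V (homogeneous Neumann, so boundary terms vanish).
Substituting f(x) = 6*cos(10*π*x/7), the right-hand side is ∫_0^7/2 (6*cos(10*π*x/7)) v dx.
Compatibility check (pure Neumann): taking v ≡ 1 ∈ V gives 0 = ∫_0^7/2 f dx + (0) − (0), i.e. ∫_0^7/2 f dx must equal u'(0) − u'(7/2) = 0. Indeed ∫_0^7/2 (6*cos(10*π*x/7)) dx = 0, so the data are compatible. The solution is then unique only up to an additive constant (fix it e.g. by requiring ∫_0^7/2 u dx = 0).


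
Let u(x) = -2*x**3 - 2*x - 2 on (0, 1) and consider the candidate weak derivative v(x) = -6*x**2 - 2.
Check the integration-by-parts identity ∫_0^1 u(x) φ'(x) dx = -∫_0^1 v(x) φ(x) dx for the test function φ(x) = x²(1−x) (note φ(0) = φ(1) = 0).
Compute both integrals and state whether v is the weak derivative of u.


LHS = 11/30, RHS = 11/30. Yes, v = u' weakly.

u(x) = -2*x**3 - 2*x - 2, classical derivative u'(x) = -6*x**2 - 2.
φ(x) = x²(1−x), so φ'(x) = x*(2 - 3*x).
Note φ(0) = φ(1) = 0, so the boundary term u·φ vanishes.
LHS = ∫_0^1 u(x) φ'(x) dx = ∫_0^1 (6*x^5 - 4*x^4 + 6*x^3 + 2*x^2 - 4*x) dx. Term by term:
  ∫_0^1 6*x^5 dx = 1;  ∫_0^1 -4*x^4 dx = -4/5;  ∫_0^1 6*x^3 dx = 3/2;
  ∫_0^1 2*x^2 dx = 2/3;  ∫_0^1 -4*x dx = -2.
Sum: 1 − 4/5 + 3/2 + 2/3 − 2 = 11/30.
So LHS = 11/30.
∫_0^1 v(x) φ(x) dx = ∫_0^1 (6*x^5 - 6*x^4 + 2*x^3 - 2*x^2) dx. Term by term:
  ∫_0^1 6*x^5 dx = 1;  ∫_0^1 -6*x^4 dx = -6/5;  ∫_0^1 2*x^3 dx = 1/2;
  ∫_0^1 -2*x^2 dx = -2/3.
Sum: 1 − 6/5 + 1/2 − 2/3 = -11/30.
So RHS = -∫_0^1 v(x) φ(x) dx = 11/30.
LHS = RHS, so the identity holds for this test φ.
Moreover u is smooth here and v(x) = u'(x) = -6*x**2 - 2 pointwise, so the identity holds for every test function. Hence v is the weak derivative of u.


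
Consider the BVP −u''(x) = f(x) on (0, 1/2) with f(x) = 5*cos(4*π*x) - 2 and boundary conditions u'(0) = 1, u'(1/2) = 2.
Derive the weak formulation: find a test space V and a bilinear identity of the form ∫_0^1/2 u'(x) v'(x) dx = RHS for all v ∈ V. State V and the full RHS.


V = H^1(0, 1/2) (v unrestricted at boundary; u is determined up to an additive constant); weak form: ∫_0^1/2 u'v' dx = ∫_0^1/2 (5*cos(4*π*x) - 2) v dx + 2·v(1/2) − v(0) for all v ∈ V.

Multiply both sides by a test function v and integrate from 0 to 1/2:
  ∫_0^1/2 −u''(x) v(x) dx = ∫_0^1/2 f(x) v(x) dx.
Integrate the LHS by parts once:
  ∫_0^1/2 −u'' v dx = −[u'(x) v(x)]_0^1/2 + ∫_0^1/2 u'(x) v'(x) dx.
Thus ∫_0^1/2 u'(x) v'(x) dx = ∫_0^1/2 f(x) v(x) dx + [u'(x) v(x)]_0^1/2.
Choose V so that boundary terms are either known or forced to vanish.
u has inhomogeneous Neumann u'(0) = 1, u'(1/2) = 2. [u' v]_0^1/2 = (2)·v(1/2) − (1)·v(0) = 2·v(1/2) − v(0). Take V = H^1(0, 1/2); boundary term becomes part of RHS.
Weak formulation: find u (satisfying any essential BC) such that ∫_0^1/2 u'(x) v'(x) dx = ∫_0^1/2 f v dx + 2·v(1/2) − v(0) for all v ∈ V (Neumann data are natural BCs: they enter the RHS as boundary terms).
Substituting f(x) = 5*cos(4*π*x) - 2, the right-hand side is ∫_0^1/2 (5*cos(4*π*x) - 2) v dx + 2·v(1/2) − v(0).
Compatibility check (pure Neumann): taking v ≡ 1 ∈ V gives 0 = ∫_0^1/2 f dx + (2) − (1), i.e. ∫_0^1/2 f dx must equal u'(0) − u'(1/2) = -1. Indeed ∫_0^1/2 (5*cos(4*π*x) - 2) dx = -1, so the data are compatible. The solution is then unique only up to an additive constant (fix it e.g. by requiring ∫_0^1/2 u dx = 0).


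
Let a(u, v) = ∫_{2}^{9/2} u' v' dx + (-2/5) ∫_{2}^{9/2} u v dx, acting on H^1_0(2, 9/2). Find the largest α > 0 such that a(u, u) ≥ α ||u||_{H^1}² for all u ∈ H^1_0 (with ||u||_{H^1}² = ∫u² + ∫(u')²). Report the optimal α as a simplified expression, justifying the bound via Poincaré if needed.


α = 2*(-5 + 2*π^2)/(25 + 4*π^2)

Coercivity of a(·,·) on H^1_0(2, 9/2) means a(u, u) ≥ α ||u||_{H^1}² for every u ∈ H^1_0.
The interval has length L = 5/2, and Poincaré/coercivity depend only on L. Here a(u, u) = ∫(u')² + (-2/5)·∫u².
Here c = -2/5 < 0 with |c| < (π/L)² = 4*π^2/25, so coercivity still holds. The condition a(u,u) ≥ α||u||_{H^1}² reads (1−α)∫(u')² ≥ (α−c)∫u². Any admissible α is ≤ 1 (rapidly oscillating u have ∫u²/∫(u')² → 0), and α = 1 would force 0 ≥ (1−c)∫u², impossible since c < 1; so 1−α > 0. By the sharp Poincaré inequality on H^1_0 of an interval of length L, ∫(u')² ≥ (π/L)²∫u² with equality for the first sine mode sin(π(x−x₀)/L) (x₀ the left endpoint), so the inequality holds for all u iff (1−α)(π/L)² ≥ α − c, i.e. α ≤ ((π/L)² + c)/((π/L)² + 1) = (1 + c(L/π)²)/(1 + (L/π)²). (Direct route, valid since c ≤ 0: Poincaré gives c∫u² ≥ c(L/π)²∫(u')², so a(u,u) ≥ (1 + c(L/π)²)∫(u')², while ||u||_{H^1}² ≤ (1 + (L/π)²)∫(u')²; dividing yields the same α.) With (π/L)² = 4*π^2/25 and c = -2/5, the largest admissible constant is α = ((π/L)² + c)/((π/L)² + 1).
Simplifying, α = 2*(-5 + 2*π^2)/(25 + 4*π^2).


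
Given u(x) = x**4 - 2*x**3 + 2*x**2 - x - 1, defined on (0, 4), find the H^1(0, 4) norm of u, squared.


||u||_{H^1}^2 = 7875848/315

The H^1 norm (squared) on an interval (0, L) is
  ||u||_{H^1}^2 = ∫_0^L u(x)^2 dx + ∫_0^L u'(x)^2 dx.
Compute u'(x) = 4*x**3 - 6*x**2 + 4*x - 1.
Then u(x)^2 = x**8 - 4*x**7 + 8*x**6 - 10*x**5 + 6*x**4 - 3*x**2 + 2*x + 1 and u'(x)^2 = 16*x**6 - 48*x**5 + 68*x**4 - 56*x**3 + 28*x**2 - 8*x + 1.
Integrate each monomial from 0 to 4 using ∫_0^4 c·x^n dx = c·4^(n+1)/(n+1):
  ∫_0^4 u(x)^2 dx = ∫_0^4 (x^8 - 4*x^7 + 8*x^6 - 10*x^5 + 6*x^4 - 3*x^2 + 2*x + 1) dx. Term by term:
    ∫_0^4 x^8 dx = 262144/9;  ∫_0^4 -4*x^7 dx = -32768;  ∫_0^4 8*x^6 dx = 131072/7;
    ∫_0^4 -10*x^5 dx = -20480/3;  ∫_0^4 6*x^4 dx = 6144/5;  ∫_0^4 -3*x^2 dx = -64;
    ∫_0^4 2*x dx = 16;  ∫_0^4 1 dx = 4.
  Sum: 262144/9 − 32768 + 131072/7 − 20480/3 + 6144/5 − 64 + 16 + 4 = 2974172/315.
  ∫_0^4 u'(x)^2 dx = ∫_0^4 (16*x^6 - 48*x^5 + 68*x^4 - 56*x^3 + 28*x^2 - 8*x + 1) dx. Term by term:
    ∫_0^4 16*x^6 dx = 262144/7;  ∫_0^4 -48*x^5 dx = -32768;  ∫_0^4 68*x^4 dx = 69632/5;
    ∫_0^4 -56*x^3 dx = -3584;  ∫_0^4 28*x^2 dx = 1792/3;  ∫_0^4 -8*x dx = -64;
    ∫_0^4 1 dx = 4.
  Sum: 262144/7 − 32768 + 69632/5 − 3584 + 1792/3 − 64 + 4 = 1633892/105.
Adding: ||u||_{H^1}^2 = 2974172/315 + 1633892/105 = 7875848/315.


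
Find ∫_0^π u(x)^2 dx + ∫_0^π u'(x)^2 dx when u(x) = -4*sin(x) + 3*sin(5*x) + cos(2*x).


||u||_{H^1(0,π)}^2 = 860/21 + 271*π/2

u'(x) = -2*sin(2*x) - 4*cos(x) + 15*cos(5*x).
Expand u² and (u')² and integrate term by term on (0, π), using: for integers n ≥ 1, ∫_0^π sin²(nx) dx = ∫_0^π cos²(nx) dx = π/2; for n ≠ n', ∫_0^π sin(nx)sin(n'x) dx = ∫_0^π cos(nx)cos(n'x) dx = 0; and by product-to-sum, ∫_0^π sin(nx)cos(n'x) dx = ½∫_0^π [sin((n+n')x) + sin((n−n')x)] dx, which is 0 when n+n' is even and 2n/(n²−n'²) when n+n' is odd (it need not vanish on (0, π)).
  u² squared terms: (-4)²·∫sin(x)² dx = 16·π/2 = 8*π;  (3)²·∫sin(5x)² dx = 9·π/2 = 9*π/2;  (1)²·∫cos(2x)² dx = 1·π/2 = π/2.
  u² cross terms: 2·(-4)·(3)·∫sin(x)·sin(5x) dx = -24·(0) = 0;  2·(-4)·(1)·∫sin(x)·cos(2x) dx = -8·(-2/3) = 16/3;  2·(3)·(1)·∫sin(5x)·cos(2x) dx = 6·(10/21) = 20/7.
  So ∫_0^π u² dx = 8*π + 9*π/2 + π/2 + 0 + 16/3 + 20/7 = 172/21 + 13*π.
  (u')² squared terms: (-4)²·∫cos(x)² dx = 16·π/2 = 8*π;  (-2)²·∫sin(2x)² dx = 4·π/2 = 2*π;  (15)²·∫cos(5x)² dx = 225·π/2 = 225*π/2.
  (u')² cross terms: 2·(-4)·(-2)·∫cos(x)·sin(2x) dx = 16·(4/3) = 64/3;  2·(-4)·(15)·∫cos(x)·cos(5x) dx = -120·(0) = 0;  2·(-2)·(15)·∫sin(2x)·cos(5x) dx = -60·(-4/21) = 80/7.
  So ∫_0^π (u')² dx = 8*π + 2*π + 225*π/2 + 64/3 + 0 + 80/7 = 688/21 + 245*π/2.
||u||_{H^1}^2 = (172/21 + 13*π) + (688/21 + 245*π/2) = 860/21 + 271*π/2.


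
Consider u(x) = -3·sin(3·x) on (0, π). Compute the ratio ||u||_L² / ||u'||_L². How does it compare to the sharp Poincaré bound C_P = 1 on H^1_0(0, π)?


||u||_L² / ||u'||_L² = 1/3 < C_P = 1.

u(x) = -3·sin(3·x), so u'(x) = -9*cos(3*x).
Writing u(x) = A·sin(kπx/L) with A = -3 and k = 3, use ∫_0^L sin²(kπx/L) dx = L/2 and ∫_0^L cos²(kπx/L) dx = L/2.
u² = 9·sin²(3·x) and (u')² = 81·cos²(3·x), and each of sin², cos² integrates to L/2 = π/2 over (0, π).
∫_0^π u² dx = 9*π/2, so ||u||_L² = 3*sqrt(2)*sqrt(π)/2.
∫_0^π (u')² dx = 81*π/2, so ||u'||_L² = 9*sqrt(2)*sqrt(π)/2.
Ratio ||u||_L² / ||u'||_L² = 1/3.
Sharp Poincaré constant on H^1_0(0, π) is C_P = L/π = 1, achieved by sin(x).
This is the k = 3 harmonic; the ratio L/(kπ) is strictly less than C_P = L/π, consistent with the sharp inequality ||u||_L² ≤ C_P ||u'||_L².


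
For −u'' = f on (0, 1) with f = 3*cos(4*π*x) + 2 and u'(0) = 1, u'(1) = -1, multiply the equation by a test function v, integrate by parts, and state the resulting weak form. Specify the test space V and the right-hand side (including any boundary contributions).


V = H^1(0, 1) (v unrestricted at boundary; u is determined up to an additive constant); weak form: ∫_0^1 u'v' dx = ∫_0^1 (3*cos(4*π*x) + 2) v dx − v(1) − v(0) for all v ∈ V.

Multiply both sides by a test function v and integrate from 0 to 1:
  ∫_0^1 −u''(x) v(x) dx = ∫_0^1 f(x) v(x) dx.
Integrate the LHS by parts once:
  ∫_0^1 −u'' v dx = −[u'(x) v(x)]_0^1 + ∫_0^1 u'(x) v'(x) dx.
Thus ∫_0^1 u'(x) v'(x) dx = ∫_0^1 f(x) v(x) dx + [u'(x) v(x)]_0^1.
Choose V so that boundary terms are either known or forced to vanish.
u has inhomogeneous Neumann u'(0) = 1, u'(1) = -1. [u' v]_0^1 = (-1)·v(1) − (1)·v(0) = − v(1) − v(0). Take V = H^1(0, 1); boundary term becomes part of RHS.
Weak formulation: find u (satisfying any essential BC) such that ∫_0^1 u'(x) v'(x) dx = ∫_0^1 f v dx − v(1) − v(0) for all v ∈ V (Neumann data are natural BCs: they enter the RHS as boundary terms).
Substituting f(x) = 3*cos(4*π*x) + 2, the right-hand side is ∫_0^1 (3*cos(4*π*x) + 2) v dx − v(1) − v(0).
Compatibility check (pure Neumann): taking v ≡ 1 ∈ V gives 0 = ∫_0^1 f dx + (-1) − (1), i.e. ∫_0^1 f dx must equal u'(0) − u'(1) = 2. Indeed ∫_0^1 (3*cos(4*π*x) + 2) dx = 2, so the data are compatible. The solution is then unique only up to an additive constant (fix it e.g. by requiring ∫_0^1 u dx = 0).


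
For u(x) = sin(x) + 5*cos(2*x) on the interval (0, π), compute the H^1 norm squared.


||u||_{H^1(0,π)}^2 = -100/3 + 127*π/2

u'(x) = -10*sin(2*x) + cos(x).
Expand u² and (u')² and integrate term by term on (0, π), using: for integers n ≥ 1, ∫_0^π sin²(nx) dx = ∫_0^π cos²(nx) dx = π/2; for n ≠ n', ∫_0^π sin(nx)sin(n'x) dx = ∫_0^π cos(nx)cos(n'x) dx = 0; and by product-to-sum, ∫_0^π sin(nx)cos(n'x) dx = ½∫_0^π [sin((n+n')x) + sin((n−n')x)] dx, which is 0 when n+n' is even and 2n/(n²−n'²) when n+n' is odd (it need not vanish on (0, π)).
  u² squared terms: (5)²·∫cos(2x)² dx = 25·π/2 = 25*π/2;  (1)²·∫sin(x)² dx = 1·π/2 = π/2.
  u² cross terms: 2·(5)·(1)·∫cos(2x)·sin(x) dx = 10·(-2/3) = -20/3.
  So ∫_0^π u² dx = 25*π/2 + π/2 − 20/3 = -20/3 + 13*π.
  (u')² squared terms: (-10)²·∫sin(2x)² dx = 100·π/2 = 50*π;  (1)²·∫cos(x)² dx = 1·π/2 = π/2.
  (u')² cross terms: 2·(-10)·(1)·∫sin(2x)·cos(x) dx = -20·(4/3) = -80/3.
  So ∫_0^π (u')² dx = 50*π + π/2 − 80/3 = -80/3 + 101*π/2.
||u||_{H^1}^2 = (-20/3 + 13*π) + (-80/3 + 101*π/2) = -100/3 + 127*π/2.


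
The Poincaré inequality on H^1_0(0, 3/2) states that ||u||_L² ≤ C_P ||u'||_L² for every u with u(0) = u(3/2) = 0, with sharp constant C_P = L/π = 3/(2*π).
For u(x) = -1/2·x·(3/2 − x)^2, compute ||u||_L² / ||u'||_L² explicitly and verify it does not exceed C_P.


||u||_L² / ||u'||_L² = 3*sqrt(14)/28 < C_P = 3/(2*π).

u(x) = -1/2·x·(3/2 − x)^2, so u'(x) = -3*x^2/2 + 3*x - 9/8.
u(x) = -1/2·x·(3/2 − x)^2 vanishes at x = 0 and x = 3/2, so u ∈ H^1_0(0, 3/2). Differentiate via the product rule and integrate the resulting polynomials term by term.
  ∫_0^3/2 u² dx = ∫_0^3/2 (x^6/4 - 3*x^5/2 + 27*x^4/8 - 27*x^3/8 + 81*x^2/64) dx. Term by term:
    ∫_0^3/2 x^6/4 dx = 2187/3584;  ∫_0^3/2 -3*x^5/2 dx = -729/256;  ∫_0^3/2 27*x^4/8 dx = 6561/1280;
    ∫_0^3/2 -27*x^3/8 dx = -2187/512;  ∫_0^3/2 81*x^2/64 dx = 729/512.
  Sum: 2187/3584 − 729/256 + 6561/1280 − 2187/512 + 729/512 = 729/17920.
  ∫_0^3/2 (u')² dx = ∫_0^3/2 (9*x^4/4 - 9*x^3 + 99*x^2/8 - 27*x/4 + 81/64) dx. Term by term:
    ∫_0^3/2 9*x^4/4 dx = 2187/640;  ∫_0^3/2 -9*x^3 dx = -729/64;  ∫_0^3/2 99*x^2/8 dx = 891/64;
    ∫_0^3/2 -27*x/4 dx = -243/32;  ∫_0^3/2 81/64 dx = 243/128.
  Sum: 2187/640 − 729/64 + 891/64 − 243/32 + 243/128 = 81/320.
∫_0^3/2 u² dx = 729/17920, so ||u||_L² = 27*sqrt(70)/1120.
∫_0^3/2 (u')² dx = 81/320, so ||u'||_L² = 9*sqrt(5)/40.
Ratio ||u||_L² / ||u'||_L² = 3*sqrt(14)/28.
Sharp Poincaré constant on H^1_0(0, 3/2) is C_P = L/π = 3/(2*π), achieved by sin(2*π/3·x).
A polynomial bump cannot attain the sharp Poincaré constant (only the first sine eigenfunction does), so the ratio is strictly less than C_P, consistent with ||u||_L² ≤ C_P ||u'||_L².


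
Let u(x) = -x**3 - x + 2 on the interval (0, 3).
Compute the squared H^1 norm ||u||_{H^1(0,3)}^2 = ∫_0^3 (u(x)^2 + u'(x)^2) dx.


||u||_{H^1}^2 = 28911/35

The H^1 norm (squared) on an interval (0, L) is
  ||u||_{H^1}^2 = ∫_0^L u(x)^2 dx + ∫_0^L u'(x)^2 dx.
Compute u'(x) = -3*x**2 - 1.
Then u(x)^2 = x**6 + 2*x**4 - 4*x**3 + x**2 - 4*x + 4 and u'(x)^2 = 9*x**4 + 6*x**2 + 1.
Integrate each monomial from 0 to 3 using ∫_0^3 c·x^n dx = c·3^(n+1)/(n+1):
  ∫_0^3 u(x)^2 dx = ∫_0^3 (x^6 + 2*x^4 - 4*x^3 + x^2 - 4*x + 4) dx. Term by term:
    ∫_0^3 x^6 dx = 2187/7;  ∫_0^3 2*x^4 dx = 486/5;  ∫_0^3 -4*x^3 dx = -81;
    ∫_0^3 x^2 dx = 9;  ∫_0^3 -4*x dx = -18;  ∫_0^3 4 dx = 12.
  Sum: 2187/7 + 486/5 − 81 + 9 − 18 + 12 = 11607/35.
  ∫_0^3 u'(x)^2 dx = ∫_0^3 (9*x^4 + 6*x^2 + 1) dx. Term by term:
    ∫_0^3 9*x^4 dx = 2187/5;  ∫_0^3 6*x^2 dx = 54;  ∫_0^3 1 dx = 3.
  Sum: 2187/5 + 54 + 3 = 2472/5.
Adding: ||u||_{H^1}^2 = 11607/35 + 2472/5 = 28911/35.


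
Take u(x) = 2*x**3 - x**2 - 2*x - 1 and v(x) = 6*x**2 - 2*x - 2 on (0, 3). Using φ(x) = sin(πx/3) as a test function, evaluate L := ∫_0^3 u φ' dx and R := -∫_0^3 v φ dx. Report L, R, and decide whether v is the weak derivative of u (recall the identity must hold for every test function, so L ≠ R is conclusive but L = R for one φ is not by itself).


LHS = -132/π + 648/π^3, RHS = -132/π + 648/π^3. Yes, v = u' weakly.

u(x) = 2*x**3 - x**2 - 2*x - 1, classical derivative u'(x) = 6*x**2 - 2*x - 2.
φ(x) = sin(πx/3), so φ'(x) = π*cos(π*x/3)/3.
Note φ(0) = φ(3) = 0, so the boundary term u·φ vanishes.
LHS = ∫_0^3 u(x) φ'(x) dx = ∫_0^3 (2*π*x^3*cos(π*x/3)/3 - π*x^2*cos(π*x/3)/3 - 2*π*x*cos(π*x/3)/3 - π*cos(π*x/3)/3) dx. Term by term:
  ∫_0^3 -π*cos(π*x/3)/3 dx = 0;  ∫_0^3 -2*π*x*cos(π*x/3)/3 dx = 12/π;  ∫_0^3 -π*x^2*cos(π*x/3)/3 dx = 18/π;
  ∫_0^3 2*π*x^3*cos(π*x/3)/3 dx = -162/π + 648/π^3.
Sum: 0 + 12/π + 18/π + -162/π + 648/π^3 = -132/π + 648/π^3.
So LHS = -132/π + 648/π^3.
∫_0^3 v(x) φ(x) dx = ∫_0^3 (6*x^2*sin(π*x/3) - 2*x*sin(π*x/3) - 2*sin(π*x/3)) dx. Term by term:
  ∫_0^3 -2*sin(π*x/3) dx = -12/π;  ∫_0^3 -2*x*sin(π*x/3) dx = -18/π;  ∫_0^3 6*x^2*sin(π*x/3) dx = -648/π^3 + 162/π.
Sum: -12/π − 18/π + -648/π^3 + 162/π = -648/π^3 + 132/π.
So RHS = -∫_0^3 v(x) φ(x) dx = -132/π + 648/π^3.
LHS = RHS, so the identity holds for this test φ.
Moreover u is smooth here and v(x) = u'(x) = 6*x**2 - 2*x - 2 pointwise, so the identity holds for every test function. Hence v is the weak derivative of u.


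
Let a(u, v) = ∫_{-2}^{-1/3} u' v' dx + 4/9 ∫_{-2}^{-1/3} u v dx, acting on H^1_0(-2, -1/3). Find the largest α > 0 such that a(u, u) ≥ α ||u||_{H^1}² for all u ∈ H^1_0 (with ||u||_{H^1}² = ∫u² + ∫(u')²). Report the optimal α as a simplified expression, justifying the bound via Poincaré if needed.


α = (100 + 81*π^2)/(9*(25 + 9*π^2))

Coercivity of a(·,·) on H^1_0(-2, -1/3) means a(u, u) ≥ α ||u||_{H^1}² for every u ∈ H^1_0.
The interval has length L = 5/3, and Poincaré/coercivity depend only on L. Here a(u, u) = ∫(u')² + (4/9)·∫u².
Here 0 < c = 4/9 < 1. The condition a(u,u) ≥ α||u||_{H^1}² reads (1−α)∫(u')² ≥ (α−c)∫u². Any admissible α is ≤ 1 (rapidly oscillating u have ∫u²/∫(u')² → 0), and α = 1 would force 0 ≥ (1−c)∫u², impossible since c < 1; so 1−α > 0. By the sharp Poincaré inequality on H^1_0 of an interval of length L, ∫(u')² ≥ (π/L)²∫u² with equality for the first sine mode sin(π(x−x₀)/L) (x₀ the left endpoint), so the inequality holds for all u iff (1−α)(π/L)² ≥ α − c, i.e. α ≤ ((π/L)² + c)/((π/L)² + 1) = (1 + c(L/π)²)/(1 + (L/π)²). With (π/L)² = 9*π^2/25 and c = 4/9, the largest admissible constant is α = ((π/L)² + c)/((π/L)² + 1).
Simplifying, α = (100 + 81*π^2)/(9*(25 + 9*π^2)).


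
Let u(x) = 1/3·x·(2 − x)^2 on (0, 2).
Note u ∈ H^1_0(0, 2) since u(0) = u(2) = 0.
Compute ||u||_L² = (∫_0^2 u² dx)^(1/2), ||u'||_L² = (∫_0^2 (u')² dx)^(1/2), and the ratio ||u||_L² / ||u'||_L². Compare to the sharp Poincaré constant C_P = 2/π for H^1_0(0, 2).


||u||_L² / ||u'||_L² = sqrt(14)/7 < C_P = 2/π.

u(x) = 1/3·x·(2 − x)^2, so u'(x) = (x - 2)*(3*x - 2)/3.
u(x) = 1/3·x·(2 − x)^2 vanishes at x = 0 and x = 2, so u ∈ H^1_0(0, 2). Differentiate via the product rule and integrate the resulting polynomials term by term.
  ∫_0^2 u² dx = ∫_0^2 (x^6/9 - 8*x^5/9 + 8*x^4/3 - 32*x^3/9 + 16*x^2/9) dx. Term by term:
    ∫_0^2 x^6/9 dx = 128/63;  ∫_0^2 -8*x^5/9 dx = -256/27;  ∫_0^2 8*x^4/3 dx = 256/15;
    ∫_0^2 -32*x^3/9 dx = -128/9;  ∫_0^2 16*x^2/9 dx = 128/27.
  Sum: 128/63 − 256/27 + 256/15 − 128/9 + 128/27 = 128/945.
  ∫_0^2 (u')² dx = ∫_0^2 (x^4 - 16*x^3/3 + 88*x^2/9 - 64*x/9 + 16/9) dx. Term by term:
    ∫_0^2 x^4 dx = 32/5;  ∫_0^2 -16*x^3/3 dx = -64/3;  ∫_0^2 88*x^2/9 dx = 704/27;
    ∫_0^2 -64*x/9 dx = -128/9;  ∫_0^2 16/9 dx = 32/9.
  Sum: 32/5 − 64/3 + 704/27 − 128/9 + 32/9 = 64/135.
∫_0^2 u² dx = 128/945, so ||u||_L² = 8*sqrt(210)/315.
∫_0^2 (u')² dx = 64/135, so ||u'||_L² = 8*sqrt(15)/45.
Ratio ||u||_L² / ||u'||_L² = sqrt(14)/7.
Sharp Poincaré constant on H^1_0(0, 2) is C_P = L/π = 2/π, achieved by sin(π/2·x).
A polynomial bump cannot attain the sharp Poincaré constant (only the first sine eigenfunction does), so the ratio is strictly less than C_P, consistent with ||u||_L² ≤ C_P ||u'||_L².


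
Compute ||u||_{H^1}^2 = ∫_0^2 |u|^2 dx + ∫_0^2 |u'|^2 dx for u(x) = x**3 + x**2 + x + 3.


||u||_{H^1}^2 = 29584/105

The H^1 norm (squared) on an interval (0, L) is
  ||u||_{H^1}^2 = ∫_0^L u(x)^2 dx + ∫_0^L u'(x)^2 dx.
Compute u'(x) = 3*x**2 + 2*x + 1.
Then u(x)^2 = x**6 + 2*x**5 + 3*x**4 + 8*x**3 + 7*x**2 + 6*x + 9 and u'(x)^2 = 9*x**4 + 12*x**3 + 10*x**2 + 4*x + 1.
Integrate each monomial from 0 to 2 using ∫_0^2 c·x^n dx = c·2^(n+1)/(n+1):
  ∫_0^2 u(x)^2 dx = ∫_0^2 (x^6 + 2*x^5 + 3*x^4 + 8*x^3 + 7*x^2 + 6*x + 9) dx. Term by term:
    ∫_0^2 x^6 dx = 128/7;  ∫_0^2 2*x^5 dx = 64/3;  ∫_0^2 3*x^4 dx = 96/5;
    ∫_0^2 8*x^3 dx = 32;  ∫_0^2 7*x^2 dx = 56/3;  ∫_0^2 6*x dx = 12;
    ∫_0^2 9 dx = 18.
  Sum: 128/7 + 64/3 + 96/5 + 32 + 56/3 + 12 + 18 = 4882/35.
  ∫_0^2 u'(x)^2 dx = ∫_0^2 (9*x^4 + 12*x^3 + 10*x^2 + 4*x + 1) dx. Term by term:
    ∫_0^2 9*x^4 dx = 288/5;  ∫_0^2 12*x^3 dx = 48;  ∫_0^2 10*x^2 dx = 80/3;
    ∫_0^2 4*x dx = 8;  ∫_0^2 1 dx = 2.
  Sum: 288/5 + 48 + 80/3 + 8 + 2 = 2134/15.
Adding: ||u||_{H^1}^2 = 4882/35 + 2134/15 = 29584/105.


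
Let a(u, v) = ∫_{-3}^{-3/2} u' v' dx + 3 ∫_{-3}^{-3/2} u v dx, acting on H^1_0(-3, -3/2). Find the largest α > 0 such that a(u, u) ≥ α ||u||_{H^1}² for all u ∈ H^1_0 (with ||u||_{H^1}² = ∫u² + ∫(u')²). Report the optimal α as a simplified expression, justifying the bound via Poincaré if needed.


α = 1

Coercivity of a(·,·) on H^1_0(-3, -3/2) means a(u, u) ≥ α ||u||_{H^1}² for every u ∈ H^1_0.
The interval has length L = 3/2, and Poincaré/coercivity depend only on L. Here a(u, u) = ∫(u')² + (3)·∫u².
Here c = 3 ≥ 1, so a(u,u) = ∫(u')² + c∫u² ≥ ∫(u')² + ∫u² = ||u||_{H^1}², i.e. α = 1 works. No larger α is possible: a(u,u) ≥ α||u||_{H^1}² means (1−α)∫(u')² ≥ (α−c)∫u², and for the modes u_n = sin(nπ(x−x₀)/L) (x₀ the left endpoint) one has ∫u_n²/∫(u_n')² = (L/(nπ))² → 0, so a(u_n,u_n)/||u_n||_{H^1}² → 1. Hence the optimal constant is α = 1.
Therefore α = 1.


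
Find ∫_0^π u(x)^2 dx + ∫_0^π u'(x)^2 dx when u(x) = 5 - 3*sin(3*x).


||u||_{H^1(0,π)}^2 = -20 + 70*π

u'(x) = -9*cos(3*x).
Expand u² and (u')² and integrate term by term on (0, π), using: for integers n ≥ 1, ∫_0^π sin²(nx) dx = ∫_0^π cos²(nx) dx = π/2; for n ≠ n', ∫_0^π sin(nx)sin(n'x) dx = ∫_0^π cos(nx)cos(n'x) dx = 0; and by product-to-sum, ∫_0^π sin(nx)cos(n'x) dx = ½∫_0^π [sin((n+n')x) + sin((n−n')x)] dx, which is 0 when n+n' is even and 2n/(n²−n'²) when n+n' is odd (it need not vanish on (0, π)). For the constant mode: ∫_0^π 1 dx = π, ∫_0^π cos(nx) dx = 0, ∫_0^π sin(nx) dx = (1−(−1)^n)/n.
  u² squared terms: (5)²·∫1 dx = 25·π = 25*π;  (-3)²·∫sin(3x)² dx = 9·π/2 = 9*π/2.
  u² cross terms: 2·(5)·(-3)·∫1·sin(3x) dx = -30·(2/3) = -20.
  So ∫_0^π u² dx = 25*π + 9*π/2 − 20 = -20 + 59*π/2.
  (u')² squared terms: (-9)²·∫cos(3x)² dx = 81·π/2 = 81*π/2.
  So ∫_0^π (u')² dx = 81*π/2.
||u||_{H^1}^2 = (-20 + 59*π/2) + (81*π/2) = -20 + 70*π.


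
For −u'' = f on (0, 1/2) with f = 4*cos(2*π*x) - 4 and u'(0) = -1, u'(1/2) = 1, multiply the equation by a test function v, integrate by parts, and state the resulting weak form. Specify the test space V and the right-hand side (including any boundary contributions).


V = H^1(0, 1/2) (v unrestricted at boundary; u is determined up to an additive constant); weak form: ∫_0^1/2 u'v' dx = ∫_0^1/2 (4*cos(2*π*x) - 4) v dx + v(1/2) + v(0) for all v ∈ V.

Multiply both sides by a test function v and integrate from 0 to 1/2:
  ∫_0^1/2 −u''(x) v(x) dx = ∫_0^1/2 f(x) v(x) dx.
Integrate the LHS by parts once:
  ∫_0^1/2 −u'' v dx = −[u'(x) v(x)]_0^1/2 + ∫_0^1/2 u'(x) v'(x) dx.
Thus ∫_0^1/2 u'(x) v'(x) dx = ∫_0^1/2 f(x) v(x) dx + [u'(x) v(x)]_0^1/2.
Choose V so that boundary terms are either known or forced to vanish.
u has inhomogeneous Neumann u'(0) = -1, u'(1/2) = 1. [u' v]_0^1/2 = (1)·v(1/2) − (-1)·v(0) = v(1/2) + v(0). Take V = H^1(0, 1/2); boundary term becomes part of RHS.
Weak formulation: find u (satisfying any essential BC) such that ∫_0^1/2 u'(x) v'(x) dx = ∫_0^1/2 f v dx + v(1/2) + v(0) for all v ∈ V (Neumann data are natural BCs: they enter the RHS as boundary terms).
Substituting f(x) = 4*cos(2*π*x) - 4, the right-hand side is ∫_0^1/2 (4*cos(2*π*x) - 4) v dx + v(1/2) + v(0).
Compatibility check (pure Neumann): taking v ≡ 1 ∈ V gives 0 = ∫_0^1/2 f dx + (1) − (-1), i.e. ∫_0^1/2 f dx must equal u'(0) − u'(1/2) = -2. Indeed ∫_0^1/2 (4*cos(2*π*x) - 4) dx = -2, so the data are compatible. The solution is then unique only up to an additive constant (fix it e.g. by requiring ∫_0^1/2 u dx = 0).


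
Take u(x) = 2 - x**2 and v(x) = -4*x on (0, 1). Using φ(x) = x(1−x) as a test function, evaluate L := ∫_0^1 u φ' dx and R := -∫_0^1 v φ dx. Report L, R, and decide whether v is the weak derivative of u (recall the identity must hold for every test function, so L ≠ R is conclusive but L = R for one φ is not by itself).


LHS = 1/6, RHS = 1/3. No, v is not the weak derivative of u.

u(x) = 2 - x**2, classical derivative u'(x) = -2*x.
φ(x) = x(1−x), so φ'(x) = 1 - 2*x.
Note φ(0) = φ(1) = 0, so the boundary term u·φ vanishes.
LHS = ∫_0^1 u(x) φ'(x) dx = ∫_0^1 (2*x^3 - x^2 - 4*x + 2) dx. Term by term:
  ∫_0^1 2*x^3 dx = 1/2;  ∫_0^1 -x^2 dx = -1/3;  ∫_0^1 -4*x dx = -2;
  ∫_0^1 2 dx = 2.
Sum: 1/2 − 1/3 − 2 + 2 = 1/6.
So LHS = 1/6.
∫_0^1 v(x) φ(x) dx = ∫_0^1 (4*x^3 - 4*x^2) dx. Term by term:
  ∫_0^1 4*x^3 dx = 1;  ∫_0^1 -4*x^2 dx = -4/3.
Sum: 1 − 4/3 = -1/3.
So RHS = -∫_0^1 v(x) φ(x) dx = 1/3.
LHS − RHS = -1/6 ≠ 0, so the identity fails.
(For a valid weak derivative the identity must hold for EVERY test function, in particular this one. The failure shows v is NOT the weak derivative of u.)
Correct weak derivative would be u'(x) = -2*x.


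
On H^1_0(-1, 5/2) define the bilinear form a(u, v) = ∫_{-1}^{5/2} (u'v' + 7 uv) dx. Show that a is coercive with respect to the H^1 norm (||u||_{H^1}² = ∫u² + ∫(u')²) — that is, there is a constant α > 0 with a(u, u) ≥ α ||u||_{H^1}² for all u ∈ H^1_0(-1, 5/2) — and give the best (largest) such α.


α = 1

Coercivity of a(·,·) on H^1_0(-1, 5/2) means a(u, u) ≥ α ||u||_{H^1}² for every u ∈ H^1_0.
The interval has length L = 7/2, and Poincaré/coercivity depend only on L. Here a(u, u) = ∫(u')² + (7)·∫u².
Here c = 7 ≥ 1, so a(u,u) = ∫(u')² + c∫u² ≥ ∫(u')² + ∫u² = ||u||_{H^1}², i.e. α = 1 works. No larger α is possible: a(u,u) ≥ α||u||_{H^1}² means (1−α)∫(u')² ≥ (α−c)∫u², and for the modes u_n = sin(nπ(x−x₀)/L) (x₀ the left endpoint) one has ∫u_n²/∫(u_n')² = (L/(nπ))² → 0, so a(u_n,u_n)/||u_n||_{H^1}² → 1. Hence the optimal constant is α = 1.
Therefore α = 1.


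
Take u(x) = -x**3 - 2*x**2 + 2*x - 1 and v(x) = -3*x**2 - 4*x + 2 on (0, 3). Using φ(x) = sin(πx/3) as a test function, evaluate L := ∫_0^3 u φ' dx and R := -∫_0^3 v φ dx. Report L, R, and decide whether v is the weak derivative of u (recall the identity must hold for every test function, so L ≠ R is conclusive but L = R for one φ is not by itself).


LHS = -324/π^3 + 105/π, RHS = -324/π^3 + 105/π. Yes, v = u' weakly.

u(x) = -x**3 - 2*x**2 + 2*x - 1, classical derivative u'(x) = -3*x**2 - 4*x + 2.
φ(x) = sin(πx/3), so φ'(x) = π*cos(π*x/3)/3.
Note φ(0) = φ(3) = 0, so the boundary term u·φ vanishes.
LHS = ∫_0^3 u(x) φ'(x) dx = ∫_0^3 (-π*x^3*cos(π*x/3)/3 - 2*π*x^2*cos(π*x/3)/3 + 2*π*x*cos(π*x/3)/3 - π*cos(π*x/3)/3) dx. Term by term:
  ∫_0^3 -π*cos(π*x/3)/3 dx = 0;  ∫_0^3 -2*π*x^2*cos(π*x/3)/3 dx = 36/π;  ∫_0^3 -π*x^3*cos(π*x/3)/3 dx = -324/π^3 + 81/π;
  ∫_0^3 2*π*x*cos(π*x/3)/3 dx = -12/π.
Sum: 0 + 36/π + -324/π^3 + 81/π − 12/π = -324/π^3 + 105/π.
So LHS = -324/π^3 + 105/π.
∫_0^3 v(x) φ(x) dx = ∫_0^3 (-3*x^2*sin(π*x/3) - 4*x*sin(π*x/3) + 2*sin(π*x/3)) dx. Term by term:
  ∫_0^3 2*sin(π*x/3) dx = 12/π;  ∫_0^3 -4*x*sin(π*x/3) dx = -36/π;  ∫_0^3 -3*x^2*sin(π*x/3) dx = -81/π + 324/π^3.
Sum: 12/π − 36/π + -81/π + 324/π^3 = -105/π + 324/π^3.
So RHS = -∫_0^3 v(x) φ(x) dx = -324/π^3 + 105/π.
LHS = RHS, so the identity holds for this test φ.
Moreover u is smooth here and v(x) = u'(x) = -3*x**2 - 4*x + 2 pointwise, so the identity holds for every test function. Hence v is the weak derivative of u.
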